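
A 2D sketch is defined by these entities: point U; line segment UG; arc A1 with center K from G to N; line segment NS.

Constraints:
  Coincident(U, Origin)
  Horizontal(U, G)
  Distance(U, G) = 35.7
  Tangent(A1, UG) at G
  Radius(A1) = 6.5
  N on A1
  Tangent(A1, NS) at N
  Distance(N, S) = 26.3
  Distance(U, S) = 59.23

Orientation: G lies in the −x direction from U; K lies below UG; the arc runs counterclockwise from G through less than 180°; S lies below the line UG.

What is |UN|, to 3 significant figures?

41.8

U is at the origin; UG is horizontal with |UG| = 35.7 and G on the −x side, so G = (-35.7, 0.00). Tangency of A1 to UG means the radius KG is perpendicular to UG, so K = G + (0, -6.5) = (-35.7, -6.50). Since KN ⟂ NS (tangency), |KS| = √(6.5² + 26.3²) = 27.1 regardless of where N sits on A1. So S lies on both circle(U, 59.23) and circle(K, 27.1); the below-UG intersection is S = (-52.2, -28.0). N is the foot of the tangent from S: N = (-41.7, -3.89).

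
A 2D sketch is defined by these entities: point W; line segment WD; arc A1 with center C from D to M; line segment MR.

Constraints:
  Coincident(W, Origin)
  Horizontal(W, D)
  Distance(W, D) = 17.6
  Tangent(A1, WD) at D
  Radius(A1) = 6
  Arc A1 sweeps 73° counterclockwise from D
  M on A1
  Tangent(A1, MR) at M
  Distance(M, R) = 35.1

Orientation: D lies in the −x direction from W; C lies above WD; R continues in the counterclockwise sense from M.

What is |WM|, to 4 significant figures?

12.60

W is at the origin; WD is horizontal with |WD| = 17.6 and D on the −x side, so D = (-17.60, 0.000). The tangent condition forces CD to be normal to WD, so C = D + (0, 6) = (-17.60, 6.000). On A1, D sits at bearing -90° from C; a 73° counterclockwise sweep puts M at bearing -17°, so M = C + 6.0·(cos -17°, sin -17°) = (-11.86, 4.246). Then |WM| = |M − W| = 12.60.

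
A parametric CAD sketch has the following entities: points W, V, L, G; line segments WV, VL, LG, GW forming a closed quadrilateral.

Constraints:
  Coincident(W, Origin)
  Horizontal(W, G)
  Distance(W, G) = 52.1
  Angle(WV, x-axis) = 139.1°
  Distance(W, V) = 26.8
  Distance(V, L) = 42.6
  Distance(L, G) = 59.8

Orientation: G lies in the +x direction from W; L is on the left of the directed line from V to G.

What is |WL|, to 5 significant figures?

46.506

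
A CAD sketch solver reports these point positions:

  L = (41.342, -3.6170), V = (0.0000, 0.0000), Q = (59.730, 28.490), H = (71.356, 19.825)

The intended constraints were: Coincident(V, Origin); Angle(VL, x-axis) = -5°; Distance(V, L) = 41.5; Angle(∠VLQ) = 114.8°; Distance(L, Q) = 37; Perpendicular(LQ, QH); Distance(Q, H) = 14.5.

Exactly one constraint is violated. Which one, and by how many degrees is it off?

Perpendicular(LQ, QH) — off by 6.90°.

V = (0.00, 0.00) ✓; VL at -5.000° ✓; |VL| = 41.50 ✓; ∠VLQ = 114.8° ✓; |LQ| = 37.00 ✓; ∠(LQ, QH) = 96.90° ✗; |QH| = 14.50 ✓.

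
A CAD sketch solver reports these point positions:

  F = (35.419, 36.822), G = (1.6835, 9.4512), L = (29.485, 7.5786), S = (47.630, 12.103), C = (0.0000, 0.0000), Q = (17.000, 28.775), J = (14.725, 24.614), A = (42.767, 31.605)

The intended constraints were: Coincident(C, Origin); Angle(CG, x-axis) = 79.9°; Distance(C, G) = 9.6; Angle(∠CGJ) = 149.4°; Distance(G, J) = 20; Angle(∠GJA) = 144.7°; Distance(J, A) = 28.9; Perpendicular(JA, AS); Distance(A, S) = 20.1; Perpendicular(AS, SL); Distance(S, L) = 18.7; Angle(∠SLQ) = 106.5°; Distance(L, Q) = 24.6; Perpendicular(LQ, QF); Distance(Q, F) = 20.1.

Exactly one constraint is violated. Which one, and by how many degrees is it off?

Perpendicular(LQ, QF) — off by 6.90°.

C = (0.00, 0.00) ✓; CG at 79.90° ✓; |CG| = 9.600 ✓; ∠CGJ = 149.4° ✓; |GJ| = 20.00 ✓; ∠GJA = 144.7° ✓; |JA| = 28.90 ✓; ∠(JA, AS) = 90.00° ✓; |AS| = 20.10 ✓; ∠(AS, SL) = 90.00° ✓; |SL| = 18.70 ✓; ∠SLQ = 106.5° ✓; |LQ| = 24.60 ✓; ∠(LQ, QF) = 96.90° ✗; |QF| = 20.10 ✓.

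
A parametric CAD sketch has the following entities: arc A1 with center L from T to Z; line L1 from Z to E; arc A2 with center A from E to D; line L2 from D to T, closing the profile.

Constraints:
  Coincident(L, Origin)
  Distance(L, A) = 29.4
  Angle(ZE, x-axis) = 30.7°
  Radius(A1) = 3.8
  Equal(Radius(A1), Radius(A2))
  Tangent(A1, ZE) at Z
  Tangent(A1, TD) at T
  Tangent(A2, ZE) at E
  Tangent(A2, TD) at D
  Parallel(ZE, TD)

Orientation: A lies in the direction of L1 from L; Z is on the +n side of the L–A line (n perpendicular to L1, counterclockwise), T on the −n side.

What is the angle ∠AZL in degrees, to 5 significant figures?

82.635°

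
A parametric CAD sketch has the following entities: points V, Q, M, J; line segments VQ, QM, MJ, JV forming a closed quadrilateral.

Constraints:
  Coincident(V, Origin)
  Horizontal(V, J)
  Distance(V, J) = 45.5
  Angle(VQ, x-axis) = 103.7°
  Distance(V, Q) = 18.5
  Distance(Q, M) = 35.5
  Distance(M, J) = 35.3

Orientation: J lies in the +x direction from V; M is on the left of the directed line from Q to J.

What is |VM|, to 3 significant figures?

42.2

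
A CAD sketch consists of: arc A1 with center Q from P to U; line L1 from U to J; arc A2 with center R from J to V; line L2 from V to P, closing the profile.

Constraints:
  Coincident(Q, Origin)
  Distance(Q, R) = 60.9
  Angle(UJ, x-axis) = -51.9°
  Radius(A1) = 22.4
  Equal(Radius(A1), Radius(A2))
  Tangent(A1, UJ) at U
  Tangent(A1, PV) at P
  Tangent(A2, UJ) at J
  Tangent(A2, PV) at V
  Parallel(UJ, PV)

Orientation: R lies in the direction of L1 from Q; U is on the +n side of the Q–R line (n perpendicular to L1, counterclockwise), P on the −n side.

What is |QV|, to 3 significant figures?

64.9

Tangency of A1 to both parallel lines with radius 22.4 puts U and P at Q ± 22.4·n: U = (17.6, 13.8), P = (-17.6, -13.8). Equal radii place J and V the same way about R: J = R + 22.4·n = (55.2, -34.1), V = R − 22.4·n = (20.0, -61.7). Then |QV| = |V − Q| = 64.9.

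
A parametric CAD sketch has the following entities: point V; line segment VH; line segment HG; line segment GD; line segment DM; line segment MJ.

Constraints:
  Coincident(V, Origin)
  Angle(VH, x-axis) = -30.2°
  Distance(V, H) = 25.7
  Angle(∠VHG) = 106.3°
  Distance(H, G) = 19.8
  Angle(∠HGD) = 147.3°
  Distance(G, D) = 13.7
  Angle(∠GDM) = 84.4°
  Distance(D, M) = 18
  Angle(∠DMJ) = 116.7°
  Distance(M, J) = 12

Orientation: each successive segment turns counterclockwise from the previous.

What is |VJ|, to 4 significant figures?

16.59

V is at the origin; VH runs at -30.2° with length 25.7, so H = (22.21, -12.93). ∠VHG = 106.3° gives HG at 43.50° from the x-axis; with |HG| = 19.8, G = (36.57, 0.7018). ∠HGD = 147.3° gives GD at 76.20° from the x-axis; with |GD| = 13.7, D = (39.84, 14.01). ∠GDM = 84.4° gives DM at 171.8° from the x-axis; with |DM| = 18.0, M = (22.03, 16.57). ∠DMJ = 116.7° gives MJ at -124.9° from the x-axis; with |MJ| = 12.0, J = (15.16, 6.732). Then |VJ| = |J − V| = 16.59.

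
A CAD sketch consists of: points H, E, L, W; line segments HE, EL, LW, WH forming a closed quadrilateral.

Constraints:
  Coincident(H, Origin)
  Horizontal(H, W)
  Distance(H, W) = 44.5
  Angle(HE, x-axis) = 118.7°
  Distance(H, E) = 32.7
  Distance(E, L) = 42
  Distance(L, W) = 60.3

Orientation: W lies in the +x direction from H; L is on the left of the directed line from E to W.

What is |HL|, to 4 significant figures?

56.90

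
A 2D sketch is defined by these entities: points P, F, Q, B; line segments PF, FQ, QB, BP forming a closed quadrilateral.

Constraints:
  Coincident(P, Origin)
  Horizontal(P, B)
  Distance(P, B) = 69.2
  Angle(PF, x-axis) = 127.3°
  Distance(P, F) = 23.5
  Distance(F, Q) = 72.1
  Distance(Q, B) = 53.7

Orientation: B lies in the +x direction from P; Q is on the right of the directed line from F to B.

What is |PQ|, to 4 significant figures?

48.61

P is at the origin; P and B share the same y with |PB| = 69.2 and B in +x, so B = (69.2, 0). PF runs at 127.3° with |PF| = 23.5, so F = (-14.24, 18.69). Q is determined by |FQ| = 72.1 and |QB| = 53.7 together: it lies at the intersection of circle(F, 72.1) and circle(B, 53.7). With |FB| = 85.51, the foot of the radical line on FB is 56.29 from F and the perpendicular offset is √(72.1² − 56.29²) = 45.05. Taking the right-of-FB solution: Q = (30.84, -37.58).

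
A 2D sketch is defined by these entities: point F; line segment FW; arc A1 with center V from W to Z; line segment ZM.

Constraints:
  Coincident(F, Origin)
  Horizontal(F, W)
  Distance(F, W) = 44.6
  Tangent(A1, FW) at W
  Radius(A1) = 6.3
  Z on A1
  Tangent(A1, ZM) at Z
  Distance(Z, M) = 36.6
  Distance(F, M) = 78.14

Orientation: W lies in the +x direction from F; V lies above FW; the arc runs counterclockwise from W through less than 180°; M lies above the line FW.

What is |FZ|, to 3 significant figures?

49.8

Checks: |VZ| = 6.300 ✓; ∠(VZ, ZM) = 90.00° ✓; |ZM| = 36.60 ✓; |FM| = 78.14 ✓.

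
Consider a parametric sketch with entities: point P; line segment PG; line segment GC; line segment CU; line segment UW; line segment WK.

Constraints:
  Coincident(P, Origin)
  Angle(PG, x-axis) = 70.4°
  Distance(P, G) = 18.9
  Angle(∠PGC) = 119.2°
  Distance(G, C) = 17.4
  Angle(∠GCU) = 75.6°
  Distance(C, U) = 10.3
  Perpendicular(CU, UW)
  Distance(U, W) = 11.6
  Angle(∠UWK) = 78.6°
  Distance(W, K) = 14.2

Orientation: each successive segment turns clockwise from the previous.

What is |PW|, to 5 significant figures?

15.904

P is at the origin; PG runs at 70.4° with length 18.9, so G = (6.3400, 17.805). ∠PGC = 119.2° gives GC at 9.6000° from the x-axis; with |GC| = 17.4, C = (23.496, 20.707). ∠GCU = 75.6° gives CU at -94.800° from the x-axis; with |CU| = 10.3, U = (22.634, 10.443). CU is perpendicular to UW, so UW runs at 175.20°; with |UW| = 11.6, W = (11.075, 11.413). Then |PW| = |W − P| = 15.904.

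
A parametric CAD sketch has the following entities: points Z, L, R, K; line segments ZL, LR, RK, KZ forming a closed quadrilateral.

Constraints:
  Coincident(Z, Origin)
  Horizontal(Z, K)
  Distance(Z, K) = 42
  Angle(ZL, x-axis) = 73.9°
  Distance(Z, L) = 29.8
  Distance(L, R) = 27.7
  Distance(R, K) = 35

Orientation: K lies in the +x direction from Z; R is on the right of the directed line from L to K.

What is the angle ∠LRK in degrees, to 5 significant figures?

88.983°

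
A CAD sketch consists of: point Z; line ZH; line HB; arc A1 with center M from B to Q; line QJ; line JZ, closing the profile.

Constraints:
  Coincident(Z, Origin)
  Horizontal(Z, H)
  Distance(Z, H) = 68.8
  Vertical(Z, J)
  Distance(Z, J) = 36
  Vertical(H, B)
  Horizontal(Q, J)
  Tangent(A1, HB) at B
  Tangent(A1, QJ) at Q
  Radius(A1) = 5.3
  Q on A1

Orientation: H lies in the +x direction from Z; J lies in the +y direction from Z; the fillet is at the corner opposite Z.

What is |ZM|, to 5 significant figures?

70.532

Z and J share the same x with |ZJ| = 36.0 and J on the +y side, so J = (0.0000, 36.000). The virtual corner opposite Z is at (68.800, 36.000). Tangency of A1 to HB means the radius MB is perpendicular to HB and the tangent condition forces MQ to be normal to QJ, with radius 5.3, so the center M sits 5.3 in from both sides at M = (63.500, 30.700). Then |ZM| = |M − Z| = 70.532.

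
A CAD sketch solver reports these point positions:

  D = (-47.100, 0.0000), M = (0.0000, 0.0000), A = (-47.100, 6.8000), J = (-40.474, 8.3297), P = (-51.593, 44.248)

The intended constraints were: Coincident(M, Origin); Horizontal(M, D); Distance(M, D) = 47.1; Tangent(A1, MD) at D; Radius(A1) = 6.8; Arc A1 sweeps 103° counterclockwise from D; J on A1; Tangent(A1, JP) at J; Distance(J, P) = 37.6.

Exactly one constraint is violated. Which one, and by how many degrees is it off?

Tangent(A1, JP) at J — off by 4.20°.

M = (0.00, 0.00) ✓; M.y = 0.00, D.y = 0.00 ✓; |MD| = 47.10 ✓; ∠(AD, DM) = 90.00° ✓; |AD| = 6.800 ✓; bearing(A→J) − bearing(A→D) = 103.0° ✓; |AJ| = 6.800 ✓; ∠(AJ, JP) = 85.80° ✗; |JP| = 37.60 ✓.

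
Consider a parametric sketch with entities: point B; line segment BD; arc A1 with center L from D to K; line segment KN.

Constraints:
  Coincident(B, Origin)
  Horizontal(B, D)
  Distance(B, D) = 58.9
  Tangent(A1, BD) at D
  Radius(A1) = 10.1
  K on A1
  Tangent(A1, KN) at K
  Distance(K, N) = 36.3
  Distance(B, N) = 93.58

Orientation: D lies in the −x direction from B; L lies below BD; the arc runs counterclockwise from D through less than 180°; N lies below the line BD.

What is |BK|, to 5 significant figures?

67.686

Checks: |LK| = 10.10 ✓; ∠(LK, KN) = 90.00° ✓; |KN| = 36.30 ✓; |BN| = 93.58 ✓.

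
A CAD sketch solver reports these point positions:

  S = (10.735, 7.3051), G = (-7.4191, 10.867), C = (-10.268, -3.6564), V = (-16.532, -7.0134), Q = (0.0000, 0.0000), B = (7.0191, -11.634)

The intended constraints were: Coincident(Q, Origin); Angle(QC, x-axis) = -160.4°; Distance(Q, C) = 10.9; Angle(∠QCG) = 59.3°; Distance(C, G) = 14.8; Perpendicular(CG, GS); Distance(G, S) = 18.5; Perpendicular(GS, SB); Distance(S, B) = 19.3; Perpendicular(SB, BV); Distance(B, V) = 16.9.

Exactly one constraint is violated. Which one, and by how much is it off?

Distance(B, V) = 16.9 — off by 7.10.

Q = (0.00, 0.00) ✓; QC at -160.4° ✓; |QC| = 10.90 ✓; ∠QCG = 59.30° ✓; |CG| = 14.80 ✓; ∠(CG, GS) = 90.00° ✓; |GS| = 18.50 ✓; ∠(GS, SB) = 90.00° ✓; |SB| = 19.30 ✓; ∠(SB, BV) = 90.00° ✓; |BV| = 24.00 ✗.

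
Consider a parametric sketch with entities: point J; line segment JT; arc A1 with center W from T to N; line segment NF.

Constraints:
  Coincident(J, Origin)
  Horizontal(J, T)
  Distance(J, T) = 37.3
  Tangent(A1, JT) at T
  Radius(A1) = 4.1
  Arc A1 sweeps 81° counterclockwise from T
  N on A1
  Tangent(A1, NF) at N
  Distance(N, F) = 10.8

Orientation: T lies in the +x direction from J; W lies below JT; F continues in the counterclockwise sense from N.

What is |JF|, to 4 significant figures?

34.58

J is at the origin; J and T share the same y with |JT| = 37.3 and T on the +x side, so T = (37.30, 0.000). The tangent condition forces WT to be normal to JT, so W = T + (0, -4.1) = (37.30, -4.100). On A1, T sits at bearing 90° from W; an 81° counterclockwise sweep puts N at bearing 171°, so N = W + 4.1·(cos 171°, sin 171°) = (33.25, -3.459). Since A1 is tangent to NF there, WN ⟂ NF, so NF runs along (−sin 171°, cos 171°); with |NF| = 10.8, F = (31.56, -14.13). Then |JF| = |F − J| = 34.58.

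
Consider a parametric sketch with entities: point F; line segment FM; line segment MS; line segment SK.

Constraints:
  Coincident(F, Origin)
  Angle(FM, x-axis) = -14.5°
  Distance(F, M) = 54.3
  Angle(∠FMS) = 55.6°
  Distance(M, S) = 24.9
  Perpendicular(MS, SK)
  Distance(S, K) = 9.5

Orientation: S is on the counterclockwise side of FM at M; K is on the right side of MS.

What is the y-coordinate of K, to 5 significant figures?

13.051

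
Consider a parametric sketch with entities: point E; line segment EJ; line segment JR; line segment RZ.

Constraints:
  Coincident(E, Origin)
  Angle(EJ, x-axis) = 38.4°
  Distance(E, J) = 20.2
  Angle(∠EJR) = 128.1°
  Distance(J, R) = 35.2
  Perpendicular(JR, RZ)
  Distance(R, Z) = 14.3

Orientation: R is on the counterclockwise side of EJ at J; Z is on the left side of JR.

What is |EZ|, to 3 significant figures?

47.7

E is at the origin; EJ runs at 38.4° with length 20.2, so J = 20.2·(cos 38.4°, sin 38.4°) = (15.8, 12.5). ∠EJR = 128.1°, so JR runs at 38.4° + (180° − 128.1°) = 90.3° from the x-axis; with |JR| = 35.2, R = J + 35.2·(cos 90.3°, sin 90.3°) = (15.6, 47.7). JR ⟂ RZ; with |RZ| = 14.3 on the left of JR, Z = R + 14.3·(-1.00, -0.00524) = (1.35, 47.7). Then |EZ| = |Z − E| = 47.7.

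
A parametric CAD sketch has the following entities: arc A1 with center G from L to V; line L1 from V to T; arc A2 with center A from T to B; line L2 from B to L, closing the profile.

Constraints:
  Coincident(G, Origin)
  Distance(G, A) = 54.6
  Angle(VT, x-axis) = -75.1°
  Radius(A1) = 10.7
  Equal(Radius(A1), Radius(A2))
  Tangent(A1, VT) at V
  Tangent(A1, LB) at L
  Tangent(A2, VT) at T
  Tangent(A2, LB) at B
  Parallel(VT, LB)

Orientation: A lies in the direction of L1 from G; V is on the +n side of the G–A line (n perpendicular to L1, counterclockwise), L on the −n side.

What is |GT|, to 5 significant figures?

55.639

Tangency of A1 to both parallel lines with radius 10.7 puts V and L at G ± 10.7·n: V = (10.340, 2.7513), L = (-10.340, -2.7513). Equal radii place T and B the same way about A: T = A + 10.7·n = (24.380, -50.013), B = A − 10.7·n = (3.6992, -55.515). Then |GT| = |T − G| = 55.639.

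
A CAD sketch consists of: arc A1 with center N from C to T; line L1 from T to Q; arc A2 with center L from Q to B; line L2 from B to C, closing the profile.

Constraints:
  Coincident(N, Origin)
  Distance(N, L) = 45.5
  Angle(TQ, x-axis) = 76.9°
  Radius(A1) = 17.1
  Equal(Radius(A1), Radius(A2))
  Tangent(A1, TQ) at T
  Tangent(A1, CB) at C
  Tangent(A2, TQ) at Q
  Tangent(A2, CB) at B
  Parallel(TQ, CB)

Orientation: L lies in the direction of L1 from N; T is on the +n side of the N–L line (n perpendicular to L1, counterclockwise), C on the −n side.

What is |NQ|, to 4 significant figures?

48.61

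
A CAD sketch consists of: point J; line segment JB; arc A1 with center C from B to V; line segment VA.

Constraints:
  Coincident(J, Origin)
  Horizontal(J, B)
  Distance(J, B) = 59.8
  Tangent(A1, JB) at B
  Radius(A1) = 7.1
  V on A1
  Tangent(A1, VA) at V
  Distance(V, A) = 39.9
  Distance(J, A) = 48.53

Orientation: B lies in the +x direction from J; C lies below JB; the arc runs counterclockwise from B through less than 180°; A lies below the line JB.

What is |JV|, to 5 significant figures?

53.963

J is at the origin; J and B share the same y with |JB| = 59.8 and B on the +x side, so B = (59.800, 0.0000). The tangent condition forces CB to be normal to JB, so C = B + (0, -7.1) = (59.800, -7.1000). Since CV ⟂ VA (tangency), |CA| = √(7.1² + 39.9²) = 40.527 regardless of where V sits on A1. So A lies on both circle(J, 48.53) and circle(C, 40.527); the below-JB intersection is A = (31.943, -36.535). V is the foot of the tangent from A: V = (53.868, -3.1986).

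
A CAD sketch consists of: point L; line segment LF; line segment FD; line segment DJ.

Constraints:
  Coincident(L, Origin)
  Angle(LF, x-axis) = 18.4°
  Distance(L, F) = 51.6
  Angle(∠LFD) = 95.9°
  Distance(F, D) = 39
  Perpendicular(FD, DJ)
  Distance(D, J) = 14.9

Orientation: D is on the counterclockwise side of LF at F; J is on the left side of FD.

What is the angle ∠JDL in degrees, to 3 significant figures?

40.8°

L is at the origin; LF runs at 18.4° with length 51.6, so F = 51.6·(cos 18.4°, sin 18.4°) = (49.0, 16.3). ∠LFD = 95.9°, so FD runs at 18.4° + (180° − 95.9°) = 102° from the x-axis; with |FD| = 39.0, D = F + 39.0·(cos 102°, sin 102°) = (40.5, 54.4). FD is perpendicular to DJ; with |DJ| = 14.9 on the left of FD, J = D + 14.9·(-0.976, -0.216) = (26.0, 51.1). Then cos ∠JDL = DJ·DL / (|DJ||DL|), giving 40.8°.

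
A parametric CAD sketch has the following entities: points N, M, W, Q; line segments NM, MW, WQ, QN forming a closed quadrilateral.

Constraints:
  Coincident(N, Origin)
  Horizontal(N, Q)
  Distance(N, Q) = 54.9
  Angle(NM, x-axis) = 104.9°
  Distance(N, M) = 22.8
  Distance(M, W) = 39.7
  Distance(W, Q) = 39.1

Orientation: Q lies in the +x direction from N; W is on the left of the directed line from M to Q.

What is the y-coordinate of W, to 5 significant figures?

32.079

N is at the origin; N and Q share the same y with |NQ| = 54.9 and Q in +x, so Q = (54.9, 0). NM runs at 104.9° with |NM| = 22.8, so M = (-5.8626, 22.033). W is determined by |MW| = 39.7 and |WQ| = 39.1 together: it lies at the intersection of circle(M, 39.7) and circle(Q, 39.1). With |MQ| = 64.634, the foot of the radical line on MQ is 32.683 from M and the perpendicular offset is √(39.7² − 32.683²) = 22.537. Taking the left-of-MQ solution: W = (32.545, 32.079).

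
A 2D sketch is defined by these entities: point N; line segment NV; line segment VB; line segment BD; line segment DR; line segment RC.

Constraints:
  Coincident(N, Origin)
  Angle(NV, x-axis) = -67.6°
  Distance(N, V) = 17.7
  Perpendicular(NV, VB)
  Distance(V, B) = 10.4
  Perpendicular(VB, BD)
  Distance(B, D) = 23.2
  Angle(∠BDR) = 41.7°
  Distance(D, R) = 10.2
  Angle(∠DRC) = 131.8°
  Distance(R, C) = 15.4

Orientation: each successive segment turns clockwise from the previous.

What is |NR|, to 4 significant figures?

4.188

N is at the origin; NV runs at -67.6° with length 17.7, so V = (6.745, -16.36). NV is perpendicular to VB, so VB runs at -157.6°; with |VB| = 10.4, B = (-2.870, -20.33). VB is perpendicular to BD, so BD runs at 112.4°; with |BD| = 23.2, D = (-11.71, 1.122). ∠BDR = 41.7° gives DR at -25.90° from the x-axis; with |DR| = 10.2, R = (-2.536, -3.334). Then |NR| = |R − N| = 4.188.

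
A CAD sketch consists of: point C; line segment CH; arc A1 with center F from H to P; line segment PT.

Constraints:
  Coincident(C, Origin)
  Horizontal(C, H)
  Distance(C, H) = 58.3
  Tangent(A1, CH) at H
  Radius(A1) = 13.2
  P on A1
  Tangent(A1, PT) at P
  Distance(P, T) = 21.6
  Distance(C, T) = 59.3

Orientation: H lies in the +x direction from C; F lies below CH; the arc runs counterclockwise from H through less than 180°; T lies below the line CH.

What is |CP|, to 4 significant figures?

47.41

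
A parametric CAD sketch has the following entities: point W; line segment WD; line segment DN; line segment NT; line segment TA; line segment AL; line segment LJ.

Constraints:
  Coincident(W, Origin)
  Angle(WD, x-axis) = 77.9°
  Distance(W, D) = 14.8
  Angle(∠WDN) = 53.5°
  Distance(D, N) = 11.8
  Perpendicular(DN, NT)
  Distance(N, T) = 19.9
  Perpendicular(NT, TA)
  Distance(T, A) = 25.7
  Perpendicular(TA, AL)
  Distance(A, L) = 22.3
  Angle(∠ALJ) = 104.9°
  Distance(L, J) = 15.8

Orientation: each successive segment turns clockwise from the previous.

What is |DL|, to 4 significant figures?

14.11

W is at the origin; WD runs at 77.9° with length 14.8, so D = (3.102, 14.47). ∠WDN = 53.5° gives DN at -48.60° from the x-axis; with |DN| = 11.8, N = (10.91, 5.620). The perpendicularity gives NT at right angles to DN, so NT runs at -138.6°; with |NT| = 19.9, T = (-4.021, -7.540). The perpendicularity gives TA at right angles to NT, so TA runs at 131.4°; with |TA| = 25.7, A = (-21.02, 11.74). TA ⟂ AL, so AL runs at 41.40°; with |AL| = 22.3, L = (-4.290, 26.48). Then |DL| = |L − D| = 14.11.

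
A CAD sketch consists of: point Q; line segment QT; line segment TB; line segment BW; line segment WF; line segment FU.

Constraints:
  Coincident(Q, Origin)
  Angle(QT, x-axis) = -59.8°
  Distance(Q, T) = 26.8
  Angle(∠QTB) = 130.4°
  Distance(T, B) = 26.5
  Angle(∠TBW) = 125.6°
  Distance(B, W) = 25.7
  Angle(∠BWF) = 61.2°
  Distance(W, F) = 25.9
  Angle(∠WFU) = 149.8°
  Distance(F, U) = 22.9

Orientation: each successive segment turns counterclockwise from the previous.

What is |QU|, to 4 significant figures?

13.30

∠BWF = 61.2° gives WF at 163.0° from the x-axis; with |WF| = 25.9, F = (33.22, -2.366). ∠WFU = 149.8° gives FU at -166.8° from the x-axis; with |FU| = 22.9, U = (10.92, -7.595). Then |QU| = |U − Q| = 13.30.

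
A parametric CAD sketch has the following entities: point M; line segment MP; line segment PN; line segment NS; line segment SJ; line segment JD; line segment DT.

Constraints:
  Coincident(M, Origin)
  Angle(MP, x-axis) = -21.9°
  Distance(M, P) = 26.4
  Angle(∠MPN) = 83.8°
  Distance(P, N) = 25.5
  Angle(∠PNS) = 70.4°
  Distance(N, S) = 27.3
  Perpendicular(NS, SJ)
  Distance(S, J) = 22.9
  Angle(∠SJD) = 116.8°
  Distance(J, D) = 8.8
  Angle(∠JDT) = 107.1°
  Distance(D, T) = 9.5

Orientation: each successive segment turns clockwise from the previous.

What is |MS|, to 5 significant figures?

13.501

∠MPN = 83.8° gives PN at -118.10° from the x-axis; with |PN| = 25.5, N = (12.484, -32.341). ∠PNS = 70.4° gives NS at 132.30° from the x-axis; with |NS| = 27.3, S = (-5.8892, -12.149). Then |MS| = |S − M| = 13.501.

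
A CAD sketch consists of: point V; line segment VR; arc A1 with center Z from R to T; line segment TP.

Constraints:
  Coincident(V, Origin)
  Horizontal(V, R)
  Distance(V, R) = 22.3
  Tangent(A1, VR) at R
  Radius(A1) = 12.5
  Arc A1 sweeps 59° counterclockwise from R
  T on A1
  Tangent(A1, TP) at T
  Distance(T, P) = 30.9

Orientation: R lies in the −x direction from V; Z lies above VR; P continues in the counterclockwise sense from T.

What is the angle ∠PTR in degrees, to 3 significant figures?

150°

V is at the origin; VR is horizontal with |VR| = 22.3 and R on the −x side, so R = (-22.3, 0.00). Tangency of A1 to VR means the radius ZR is perpendicular to VR, so Z = R + (0, 12.5) = (-22.3, 12.5). On A1, R sits at bearing -90° from Z; a 59° counterclockwise sweep puts T at bearing -31°, so T = Z + 12.5·(cos -31°, sin -31°) = (-11.6, 6.06). The tangent condition forces ZT to be normal to TP, so TP runs along (−sin -31°, cos -31°); with |TP| = 30.9, P = (4.33, 32.5). Then cos ∠PTR = TP·TR / (|TP||TR|), giving 150°.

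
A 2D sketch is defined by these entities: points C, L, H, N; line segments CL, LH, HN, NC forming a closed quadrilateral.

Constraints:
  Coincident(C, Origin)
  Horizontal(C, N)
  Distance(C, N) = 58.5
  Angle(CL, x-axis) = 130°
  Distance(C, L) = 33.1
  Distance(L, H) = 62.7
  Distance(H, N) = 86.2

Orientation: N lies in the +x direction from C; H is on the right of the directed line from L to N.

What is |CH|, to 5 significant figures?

41.964

C is at the origin; C and N share the same y with |CN| = 58.5 and N in +x, so N = (58.5, 0). CL runs at 130.0° with |CL| = 33.1, so L = (-21.276, 25.356). H is determined by |LH| = 62.7 and |HN| = 86.2 together: it lies at the intersection of circle(L, 62.7) and circle(N, 86.2). With |LN| = 83.709, the foot of the radical line on LN is 20.954 from L and the perpendicular offset is √(62.7² − 20.954²) = 59.095. Taking the right-of-LN solution: H = (-19.207, -37.310).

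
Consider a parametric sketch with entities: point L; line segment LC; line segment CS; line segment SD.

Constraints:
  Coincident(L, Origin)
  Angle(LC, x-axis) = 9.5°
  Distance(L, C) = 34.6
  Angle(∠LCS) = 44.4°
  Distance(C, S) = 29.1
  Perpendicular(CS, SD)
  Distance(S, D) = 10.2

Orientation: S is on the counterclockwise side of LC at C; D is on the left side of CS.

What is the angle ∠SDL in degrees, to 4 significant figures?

162.6°

L is at the origin; LC runs at 9.5° with length 34.6, so C = 34.6·(cos 9.5°, sin 9.5°) = (34.13, 5.711). ∠LCS = 44.4°, so CS runs at 9.5° + (180° − 44.4°) = 145.1° from the x-axis; with |CS| = 29.1, S = C + 29.1·(cos 145.1°, sin 145.1°) = (10.26, 22.36). CS is perpendicular to SD; with |SD| = 10.2 on the left of CS, D = S + 10.2·(-0.5721, -0.8202) = (4.423, 13.99). Then cos ∠SDL = DS·DL / (|DS||DL|), giving 162.6°.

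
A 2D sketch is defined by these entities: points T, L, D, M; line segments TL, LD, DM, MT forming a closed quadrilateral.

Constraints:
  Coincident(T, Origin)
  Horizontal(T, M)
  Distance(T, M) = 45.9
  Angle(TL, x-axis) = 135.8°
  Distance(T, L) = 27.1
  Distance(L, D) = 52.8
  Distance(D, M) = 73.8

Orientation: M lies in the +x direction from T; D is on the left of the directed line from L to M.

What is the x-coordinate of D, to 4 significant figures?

8.567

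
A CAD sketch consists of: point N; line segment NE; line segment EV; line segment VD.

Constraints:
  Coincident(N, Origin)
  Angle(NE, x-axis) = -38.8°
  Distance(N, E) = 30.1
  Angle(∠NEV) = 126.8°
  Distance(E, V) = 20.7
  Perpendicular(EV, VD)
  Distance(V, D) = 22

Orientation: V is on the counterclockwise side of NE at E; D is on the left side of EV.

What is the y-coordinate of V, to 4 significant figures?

-13.71

N is at the origin; NE runs at -38.8° with length 30.1, so E = 30.1·(cos -38.8°, sin -38.8°) = (23.46, -18.86). ∠NEV = 126.8°, so EV runs at -38.8° + (180° − 126.8°) = 14.40° from the x-axis; with |EV| = 20.7, V = E + 20.7·(cos 14.40°, sin 14.40°) = (43.51, -13.71). So V.y = -13.71.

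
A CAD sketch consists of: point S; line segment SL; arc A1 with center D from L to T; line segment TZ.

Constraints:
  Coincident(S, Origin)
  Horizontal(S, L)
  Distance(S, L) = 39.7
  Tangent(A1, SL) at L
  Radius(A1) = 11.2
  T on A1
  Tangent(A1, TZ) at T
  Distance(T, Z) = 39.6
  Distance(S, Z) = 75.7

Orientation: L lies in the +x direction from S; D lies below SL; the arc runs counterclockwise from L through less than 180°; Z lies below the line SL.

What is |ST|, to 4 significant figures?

36.80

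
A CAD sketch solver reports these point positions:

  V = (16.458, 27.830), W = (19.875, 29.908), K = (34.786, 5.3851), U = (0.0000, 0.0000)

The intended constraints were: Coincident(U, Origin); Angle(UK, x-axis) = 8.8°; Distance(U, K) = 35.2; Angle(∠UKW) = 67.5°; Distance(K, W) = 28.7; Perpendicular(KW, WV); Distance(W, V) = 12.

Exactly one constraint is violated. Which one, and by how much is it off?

Distance(W, V) = 12 — off by 8.00.

U = (0.00, 0.00) ✓; UK at 8.800° ✓; |UK| = 35.20 ✓; ∠UKW = 67.50° ✓; |KW| = 28.70 ✓; ∠(KW, WV) = 90.00° ✓; |WV| = 3.999 ✗.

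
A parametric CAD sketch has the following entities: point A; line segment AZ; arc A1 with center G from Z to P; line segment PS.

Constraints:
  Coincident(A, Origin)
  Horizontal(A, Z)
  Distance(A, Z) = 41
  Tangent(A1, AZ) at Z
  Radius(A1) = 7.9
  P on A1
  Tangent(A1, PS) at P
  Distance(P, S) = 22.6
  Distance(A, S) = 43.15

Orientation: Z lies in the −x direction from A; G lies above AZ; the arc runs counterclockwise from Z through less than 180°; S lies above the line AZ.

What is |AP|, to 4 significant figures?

33.91

Checks: |GP| = 7.900 ✓; ∠(GP, PS) = 90.00° ✓; |PS| = 22.60 ✓; |AS| = 43.15 ✓.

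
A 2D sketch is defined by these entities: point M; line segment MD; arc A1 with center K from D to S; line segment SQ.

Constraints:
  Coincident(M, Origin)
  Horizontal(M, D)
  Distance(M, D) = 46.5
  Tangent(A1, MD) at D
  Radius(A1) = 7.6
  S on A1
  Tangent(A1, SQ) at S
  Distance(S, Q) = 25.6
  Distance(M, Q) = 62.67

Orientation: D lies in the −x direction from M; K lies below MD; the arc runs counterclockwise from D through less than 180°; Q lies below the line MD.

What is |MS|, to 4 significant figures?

54.67

M is at the origin; MD is horizontal with |MD| = 46.5 and D on the −x side, so D = (-46.50, 0.000). A1 meets MD tangentially, so KD is at right angles to MD, so K = D + (0, -7.6) = (-46.50, -7.600). Since KS ⟂ SQ (tangency), |KQ| = √(7.6² + 25.6²) = 26.70 regardless of where S sits on A1. So Q lies on both circle(M, 62.67) and circle(K, 26.70); the below-MD intersection is Q = (-52.96, -33.51). S is the foot of the tangent from Q: S = (-54.09, -7.937).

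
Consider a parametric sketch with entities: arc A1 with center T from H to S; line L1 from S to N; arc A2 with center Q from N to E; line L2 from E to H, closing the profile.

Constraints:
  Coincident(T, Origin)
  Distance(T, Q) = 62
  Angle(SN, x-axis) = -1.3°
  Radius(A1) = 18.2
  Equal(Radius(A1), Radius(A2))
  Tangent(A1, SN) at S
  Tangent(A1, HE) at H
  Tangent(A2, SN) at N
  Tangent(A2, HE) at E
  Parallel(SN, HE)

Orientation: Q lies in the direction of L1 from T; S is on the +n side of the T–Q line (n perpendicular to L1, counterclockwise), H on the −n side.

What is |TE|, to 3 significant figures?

64.6

Tangency of A1 to both parallel lines with radius 18.2 puts S and H at T ± 18.2·n: S = (0.413, 18.2), H = (-0.413, -18.2). Equal radii place N and E the same way about Q: N = Q + 18.2·n = (62.4, 16.8), E = Q − 18.2·n = (61.6, -19.6). Then |TE| = |E − T| = 64.6.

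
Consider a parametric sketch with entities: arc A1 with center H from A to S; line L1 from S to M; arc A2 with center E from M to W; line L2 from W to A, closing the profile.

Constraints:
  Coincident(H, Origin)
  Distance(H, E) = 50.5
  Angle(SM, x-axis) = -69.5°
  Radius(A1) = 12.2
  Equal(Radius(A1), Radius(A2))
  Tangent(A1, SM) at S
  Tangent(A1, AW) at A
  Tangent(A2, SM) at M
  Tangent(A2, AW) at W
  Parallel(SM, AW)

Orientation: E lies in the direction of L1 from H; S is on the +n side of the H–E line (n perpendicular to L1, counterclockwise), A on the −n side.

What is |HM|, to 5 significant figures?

51.953

The slot axis is L1's direction at -69.5°, so u = (cos -69.5°, sin -69.5°) = (0.35021, -0.93667) and n = (−sin -69.5°, cos -69.5°) = (0.93667, 0.35021). H is at the origin and E lies 50.5 along u from H, so E = 50.5·u = (17.685, -47.302). Tangency of A1 to both parallel lines with radius 12.2 puts S and A at H ± 12.2·n: S = (11.427, 4.2725), A = (-11.427, -4.2725). Equal radii place M and W the same way about E: M = E + 12.2·n = (29.113, -43.029), W = E − 12.2·n = (6.2581, -51.574). Then |HM| = |M − H| = 51.953.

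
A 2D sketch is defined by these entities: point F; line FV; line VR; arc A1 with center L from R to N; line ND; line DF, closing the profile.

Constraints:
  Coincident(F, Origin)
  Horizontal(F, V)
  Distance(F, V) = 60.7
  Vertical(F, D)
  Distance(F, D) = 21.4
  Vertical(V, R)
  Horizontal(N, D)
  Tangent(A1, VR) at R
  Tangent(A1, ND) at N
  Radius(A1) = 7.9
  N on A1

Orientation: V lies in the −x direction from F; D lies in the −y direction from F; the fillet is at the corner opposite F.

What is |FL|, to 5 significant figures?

54.499

F is at the origin; FV is horizontal with |FV| = 60.7 and V on the −x side, so V = (-60.700, 0.0000). F and D share the same x with |FD| = 21.4 and D on the −y side, so D = (0.0000, -21.400). The virtual corner opposite F is at (-60.700, -21.400). Since A1 is tangent to VR there, LR ⟂ VR and the tangent condition forces LN to be normal to ND, with radius 7.9, so the center L sits 7.9 in from both sides at L = (-52.800, -13.500). Then |FL| = |L − F| = 54.499.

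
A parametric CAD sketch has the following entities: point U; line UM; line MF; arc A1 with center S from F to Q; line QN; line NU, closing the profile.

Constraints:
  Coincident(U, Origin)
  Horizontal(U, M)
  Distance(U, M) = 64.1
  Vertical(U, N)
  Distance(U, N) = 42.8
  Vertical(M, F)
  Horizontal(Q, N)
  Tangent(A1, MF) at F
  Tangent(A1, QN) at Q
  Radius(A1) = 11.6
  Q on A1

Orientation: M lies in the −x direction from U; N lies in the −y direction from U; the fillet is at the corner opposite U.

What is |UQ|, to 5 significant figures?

67.735

U is at the origin; UM is horizontal with |UM| = 64.1 and M on the −x side, so M = (-64.100, 0.0000). U and N share the same x with |UN| = 42.8 and N on the −y side, so N = (0.0000, -42.800). The virtual corner opposite U is at (-64.100, -42.800). A1 meets MF tangentially, so SF is at right angles to MF and tangency of A1 to QN means the radius SQ is perpendicular to QN, with radius 11.6, so the center S sits 11.6 in from both sides at S = (-52.500, -31.200). That places the tangent points at F = (-64.100, -31.200) on MF and Q = (-52.500, -42.800) on QN. Then |UQ| = |Q − U| = 67.735.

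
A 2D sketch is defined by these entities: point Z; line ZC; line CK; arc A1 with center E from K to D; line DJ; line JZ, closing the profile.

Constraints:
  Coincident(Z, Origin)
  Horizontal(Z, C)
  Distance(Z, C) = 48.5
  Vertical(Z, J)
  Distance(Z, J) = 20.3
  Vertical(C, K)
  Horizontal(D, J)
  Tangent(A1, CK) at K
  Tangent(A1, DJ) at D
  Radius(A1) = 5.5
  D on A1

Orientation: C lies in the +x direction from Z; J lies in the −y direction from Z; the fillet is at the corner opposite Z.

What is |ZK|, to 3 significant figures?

50.7

The virtual corner opposite Z is at (48.5, -20.3). Tangency of A1 to CK means the radius EK is perpendicular to CK and the tangent condition forces ED to be normal to DJ, with radius 5.5, so the center E sits 5.5 in from both sides at E = (43.0, -14.8). That places the tangent points at K = (48.5, -14.8) on CK and D = (43.0, -20.3) on DJ. Then |ZK| = |K − Z| = 50.7.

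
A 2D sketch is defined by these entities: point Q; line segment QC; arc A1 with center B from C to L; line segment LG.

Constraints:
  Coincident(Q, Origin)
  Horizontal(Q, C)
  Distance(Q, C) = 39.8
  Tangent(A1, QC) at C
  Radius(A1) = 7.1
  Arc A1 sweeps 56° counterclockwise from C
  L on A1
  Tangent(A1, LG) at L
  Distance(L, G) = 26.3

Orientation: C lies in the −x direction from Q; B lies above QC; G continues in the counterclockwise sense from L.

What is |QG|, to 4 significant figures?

31.47

Q is at the origin; Q and C share the same y with |QC| = 39.8 and C on the −x side, so C = (-39.80, 0.000). Tangency of A1 to QC means the radius BC is perpendicular to QC, so B = C + (0, 7.1) = (-39.80, 7.100). On A1, C sits at bearing -90° from B; a 56° counterclockwise sweep puts L at bearing -34°, so L = B + 7.1·(cos -34°, sin -34°) = (-33.91, 3.130). Tangency of A1 to LG means the radius BL is perpendicular to LG, so LG runs along (−sin -34°, cos -34°); with |LG| = 26.3, G = (-19.21, 24.93). Then |QG| = |G − Q| = 31.47.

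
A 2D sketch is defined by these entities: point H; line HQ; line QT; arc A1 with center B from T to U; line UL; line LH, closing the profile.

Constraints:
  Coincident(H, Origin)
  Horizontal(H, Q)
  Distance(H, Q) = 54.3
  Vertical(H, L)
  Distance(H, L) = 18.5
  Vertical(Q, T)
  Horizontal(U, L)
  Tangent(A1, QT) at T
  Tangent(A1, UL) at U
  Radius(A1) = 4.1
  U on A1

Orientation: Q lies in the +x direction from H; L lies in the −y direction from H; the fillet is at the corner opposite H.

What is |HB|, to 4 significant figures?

52.22

H is at the origin; HQ is horizontal with |HQ| = 54.3 and Q on the +x side, so Q = (54.30, 0.000). HL is vertical with |HL| = 18.5 and L on the −y side, so L = (0.000, -18.50). The virtual corner opposite H is at (54.30, -18.50). A1 meets QT tangentially, so BT is at right angles to QT and tangency of A1 to UL means the radius BU is perpendicular to UL, with radius 4.1, so the center B sits 4.1 in from both sides at B = (50.20, -14.40). Then |HB| = |B − H| = 52.22.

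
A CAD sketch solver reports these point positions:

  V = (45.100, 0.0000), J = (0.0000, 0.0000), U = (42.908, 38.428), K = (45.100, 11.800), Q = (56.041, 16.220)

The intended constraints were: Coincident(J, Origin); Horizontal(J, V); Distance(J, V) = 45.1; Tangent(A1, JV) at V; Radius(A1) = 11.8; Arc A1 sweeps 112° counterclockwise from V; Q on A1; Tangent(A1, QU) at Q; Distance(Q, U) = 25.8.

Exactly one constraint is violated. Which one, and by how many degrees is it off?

Tangent(A1, QU) at Q — off by 8.60°.

J = (0.00, 0.00) ✓; J.y = 0.00, V.y = 0.00 ✓; |JV| = 45.10 ✓; ∠(KV, VJ) = 90.00° ✓; |KV| = 11.80 ✓; bearing(K→Q) − bearing(K→V) = 112.0° ✓; |KQ| = 11.80 ✓; ∠(KQ, QU) = 81.40° ✗; |QU| = 25.80 ✓.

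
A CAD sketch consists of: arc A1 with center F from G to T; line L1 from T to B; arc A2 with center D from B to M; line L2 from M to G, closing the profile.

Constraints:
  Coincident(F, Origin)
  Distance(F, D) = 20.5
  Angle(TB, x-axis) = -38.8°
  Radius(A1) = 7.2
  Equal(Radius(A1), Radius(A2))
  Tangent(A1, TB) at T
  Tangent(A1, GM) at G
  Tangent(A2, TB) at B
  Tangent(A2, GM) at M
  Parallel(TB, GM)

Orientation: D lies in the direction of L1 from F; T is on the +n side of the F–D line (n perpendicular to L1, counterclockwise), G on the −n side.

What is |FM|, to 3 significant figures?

21.7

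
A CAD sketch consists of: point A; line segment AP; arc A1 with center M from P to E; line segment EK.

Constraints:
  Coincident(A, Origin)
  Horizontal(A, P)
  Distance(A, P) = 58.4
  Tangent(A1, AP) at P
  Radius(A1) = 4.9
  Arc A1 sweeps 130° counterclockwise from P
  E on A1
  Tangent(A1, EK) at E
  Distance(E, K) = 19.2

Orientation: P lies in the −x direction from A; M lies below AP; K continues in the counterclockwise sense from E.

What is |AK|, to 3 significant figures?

54.8

A is at the origin; AP is horizontal with |AP| = 58.4 and P on the −x side, so P = (-58.4, 0.00). The tangent condition forces MP to be normal to AP, so M = P + (0, -4.9) = (-58.4, -4.90). On A1, P sits at bearing 90° from M; a 130° counterclockwise sweep puts E at bearing 220°, so E = M + 4.9·(cos 220°, sin 220°) = (-62.2, -8.05). A1 meets EK tangentially, so ME is at right angles to EK, so EK runs along (−sin 220°, cos 220°); with |EK| = 19.2, K = (-49.8, -22.8). Then |AK| = |K − A| = 54.8.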